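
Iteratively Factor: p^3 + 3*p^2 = (p)*(p^2 + 3*p) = p*(p + 3)*(p)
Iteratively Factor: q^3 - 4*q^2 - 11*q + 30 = (q - 5)*(q^2 + q - 6) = (q - 5)*(q - 2)*(q + 3)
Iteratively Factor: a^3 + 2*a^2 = (a)*(a^2 + 2*a) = a*(a + 2)*(a)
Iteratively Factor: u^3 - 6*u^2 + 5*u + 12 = (u - 3)*(u^2 - 3*u - 4) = (u - 4)*(u - 3)*(u + 1)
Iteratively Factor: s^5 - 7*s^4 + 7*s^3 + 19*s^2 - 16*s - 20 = (s - 2)*(s^4 - 5*s^3 - 3*s^2 + 13*s + 10) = (s - 2)*(s + 1)*(s^3 - 6*s^2 + 3*s + 10) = (s - 2)^2*(s + 1)*(s^2 - 4*s - 5) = (s - 5)*(s - 2)^2*(s + 1)*(s + 1)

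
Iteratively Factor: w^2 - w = (w - 1)*(w)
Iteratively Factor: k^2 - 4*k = (k)*(k - 4)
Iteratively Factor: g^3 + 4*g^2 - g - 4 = (g + 1)*(g^2 + 3*g - 4) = (g + 1)*(g + 4)*(g - 1)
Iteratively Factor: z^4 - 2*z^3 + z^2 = (z - 1)*(z^3 - z^2) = (z - 1)^2*(z^2) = z*(z - 1)^2*(z)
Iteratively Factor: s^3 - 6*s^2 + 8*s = (s)*(s^2 - 6*s + 8) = s*(s - 4)*(s - 2)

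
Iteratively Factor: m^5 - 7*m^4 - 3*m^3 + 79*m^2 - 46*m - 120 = (m - 4)*(m^4 - 3*m^3 - 15*m^2 + 19*m + 30) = (m - 4)*(m + 3)*(m^3 - 6*m^2 + 3*m + 10) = (m - 4)*(m - 2)*(m + 3)*(m^2 - 4*m - 5) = (m - 5)*(m - 4)*(m - 2)*(m + 3)*(m + 1)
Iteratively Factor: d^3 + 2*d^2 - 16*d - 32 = (d - 4)*(d^2 + 6*d + 8) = (d - 4)*(d + 4)*(d + 2)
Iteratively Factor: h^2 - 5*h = (h)*(h - 5)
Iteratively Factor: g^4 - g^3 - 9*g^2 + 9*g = (g - 3)*(g^3 + 2*g^2 - 3*g) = (g - 3)*(g + 3)*(g^2 - g) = g*(g - 3)*(g + 3)*(g - 1)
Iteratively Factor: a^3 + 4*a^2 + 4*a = (a + 2)*(a^2 + 2*a) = a*(a + 2)*(a + 2)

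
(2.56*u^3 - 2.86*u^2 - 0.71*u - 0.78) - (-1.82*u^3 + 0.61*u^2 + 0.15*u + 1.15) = 4.38*u^3 - 3.47*u^2 - 0.86*u - 1.93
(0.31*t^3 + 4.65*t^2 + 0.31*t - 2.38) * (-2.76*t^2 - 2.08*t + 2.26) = -0.8556*t^5 - 13.4788*t^4 - 9.827*t^3 + 16.433*t^2 + 5.651*t - 5.3788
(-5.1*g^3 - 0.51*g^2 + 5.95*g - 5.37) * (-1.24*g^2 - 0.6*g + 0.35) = 6.324*g^5 + 3.6924*g^4 - 8.857*g^3 + 2.9103*g^2 + 5.3045*g - 1.8795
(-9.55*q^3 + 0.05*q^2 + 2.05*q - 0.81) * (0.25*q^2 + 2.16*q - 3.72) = -2.3875*q^5 - 20.6155*q^4 + 36.1465*q^3 + 4.0395*q^2 - 9.3756*q + 3.0132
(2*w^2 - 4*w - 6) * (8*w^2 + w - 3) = 16*w^4 - 30*w^3 - 58*w^2 + 6*w + 18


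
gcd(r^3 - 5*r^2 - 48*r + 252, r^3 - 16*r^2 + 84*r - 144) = r^2 - 12*r + 36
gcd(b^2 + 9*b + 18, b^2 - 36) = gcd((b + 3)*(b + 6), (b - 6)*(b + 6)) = b + 6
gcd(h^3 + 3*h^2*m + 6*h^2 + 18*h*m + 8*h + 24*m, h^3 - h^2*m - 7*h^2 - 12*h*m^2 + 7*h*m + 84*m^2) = h + 3*m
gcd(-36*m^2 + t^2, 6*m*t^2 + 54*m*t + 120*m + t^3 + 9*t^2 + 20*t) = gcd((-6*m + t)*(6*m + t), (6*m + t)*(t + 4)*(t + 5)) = 6*m + t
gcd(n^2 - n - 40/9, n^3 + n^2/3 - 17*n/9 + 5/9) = n + 5/3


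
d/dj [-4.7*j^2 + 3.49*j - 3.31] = 3.49 - 9.4*j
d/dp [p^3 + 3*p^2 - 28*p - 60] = 3*p^2 + 6*p - 28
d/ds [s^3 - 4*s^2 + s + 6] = 3*s^2 - 8*s + 1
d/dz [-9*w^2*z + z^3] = -9*w^2 + 3*z^2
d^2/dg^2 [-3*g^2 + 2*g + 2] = -6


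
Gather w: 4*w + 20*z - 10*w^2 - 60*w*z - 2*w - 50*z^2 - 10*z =-10*w^2 + w*(2 - 60*z) - 50*z^2 + 10*z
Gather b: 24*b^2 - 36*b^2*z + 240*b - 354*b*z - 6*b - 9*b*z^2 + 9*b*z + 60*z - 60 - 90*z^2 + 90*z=b^2*(24 - 36*z) + b*(-9*z^2 - 345*z + 234) - 90*z^2 + 150*z - 60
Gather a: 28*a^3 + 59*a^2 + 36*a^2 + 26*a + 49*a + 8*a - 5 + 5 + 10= 28*a^3 + 95*a^2 + 83*a + 10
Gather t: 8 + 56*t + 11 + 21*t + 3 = 77*t + 22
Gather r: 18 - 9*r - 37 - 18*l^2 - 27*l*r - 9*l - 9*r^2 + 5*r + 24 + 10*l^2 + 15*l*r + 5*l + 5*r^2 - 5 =-8*l^2 - 4*l - 4*r^2 + r*(-12*l - 4)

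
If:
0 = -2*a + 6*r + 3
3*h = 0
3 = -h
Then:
No Solution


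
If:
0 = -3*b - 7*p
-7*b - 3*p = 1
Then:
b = -7/40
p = 3/40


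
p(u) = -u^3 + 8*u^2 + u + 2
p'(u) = -3*u^2 + 16*u + 1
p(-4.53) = 254.60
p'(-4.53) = -133.04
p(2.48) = 38.43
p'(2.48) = 22.23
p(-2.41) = 60.05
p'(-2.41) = -54.98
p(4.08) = 71.33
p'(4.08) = 16.34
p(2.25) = 33.36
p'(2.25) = 21.81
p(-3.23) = 115.93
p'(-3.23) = -81.98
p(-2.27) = 52.65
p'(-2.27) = -50.78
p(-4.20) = 213.01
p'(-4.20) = -119.12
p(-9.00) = 1370.00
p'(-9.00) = -386.00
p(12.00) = -562.00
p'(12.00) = -239.00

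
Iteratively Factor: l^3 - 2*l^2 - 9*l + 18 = (l + 3)*(l^2 - 5*l + 6) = (l - 2)*(l + 3)*(l - 3)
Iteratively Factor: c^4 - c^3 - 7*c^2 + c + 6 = (c + 1)*(c^3 - 2*c^2 - 5*c + 6) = (c + 1)*(c + 2)*(c^2 - 4*c + 3) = (c - 3)*(c + 1)*(c + 2)*(c - 1)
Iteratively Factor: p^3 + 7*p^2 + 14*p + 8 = (p + 4)*(p^2 + 3*p + 2) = (p + 2)*(p + 4)*(p + 1)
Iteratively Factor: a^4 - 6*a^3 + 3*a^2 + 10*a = (a + 1)*(a^3 - 7*a^2 + 10*a) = (a - 5)*(a + 1)*(a^2 - 2*a) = a*(a - 5)*(a + 1)*(a - 2)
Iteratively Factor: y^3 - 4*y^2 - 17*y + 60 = (y - 3)*(y^2 - y - 20) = (y - 5)*(y - 3)*(y + 4)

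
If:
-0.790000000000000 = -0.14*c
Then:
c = 5.64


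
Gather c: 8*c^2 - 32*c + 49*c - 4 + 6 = 8*c^2 + 17*c + 2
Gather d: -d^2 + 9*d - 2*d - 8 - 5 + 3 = -d^2 + 7*d - 10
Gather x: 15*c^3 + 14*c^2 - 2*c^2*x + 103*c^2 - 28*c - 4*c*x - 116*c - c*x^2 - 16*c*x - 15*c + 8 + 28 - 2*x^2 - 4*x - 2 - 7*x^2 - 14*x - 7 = 15*c^3 + 117*c^2 - 159*c + x^2*(-c - 9) + x*(-2*c^2 - 20*c - 18) + 27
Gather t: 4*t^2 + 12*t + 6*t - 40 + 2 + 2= 4*t^2 + 18*t - 36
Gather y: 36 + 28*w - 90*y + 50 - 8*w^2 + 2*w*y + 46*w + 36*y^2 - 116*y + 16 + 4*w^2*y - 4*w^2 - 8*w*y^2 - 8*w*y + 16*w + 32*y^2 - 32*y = -12*w^2 + 90*w + y^2*(68 - 8*w) + y*(4*w^2 - 6*w - 238) + 102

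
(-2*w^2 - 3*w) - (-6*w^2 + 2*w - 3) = 4*w^2 - 5*w + 3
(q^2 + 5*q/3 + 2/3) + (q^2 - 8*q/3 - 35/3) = 2*q^2 - q - 11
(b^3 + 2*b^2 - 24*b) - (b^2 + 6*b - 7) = b^3 + b^2 - 30*b + 7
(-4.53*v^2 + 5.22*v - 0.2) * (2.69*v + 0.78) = -12.1857*v^3 + 10.5084*v^2 + 3.5336*v - 0.156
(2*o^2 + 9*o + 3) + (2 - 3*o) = 2*o^2 + 6*o + 5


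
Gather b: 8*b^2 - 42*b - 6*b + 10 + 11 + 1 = 8*b^2 - 48*b + 22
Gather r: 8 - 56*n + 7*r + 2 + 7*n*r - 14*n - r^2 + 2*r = -70*n - r^2 + r*(7*n + 9) + 10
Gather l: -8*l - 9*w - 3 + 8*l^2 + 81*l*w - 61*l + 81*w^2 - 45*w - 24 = 8*l^2 + l*(81*w - 69) + 81*w^2 - 54*w - 27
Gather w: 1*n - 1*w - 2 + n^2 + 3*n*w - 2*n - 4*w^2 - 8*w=n^2 - n - 4*w^2 + w*(3*n - 9) - 2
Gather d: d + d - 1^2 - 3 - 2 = 2*d - 6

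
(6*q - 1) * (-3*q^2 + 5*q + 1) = -18*q^3 + 33*q^2 + q - 1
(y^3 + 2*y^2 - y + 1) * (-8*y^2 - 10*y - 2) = -8*y^5 - 26*y^4 - 14*y^3 - 2*y^2 - 8*y - 2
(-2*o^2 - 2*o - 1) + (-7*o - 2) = -2*o^2 - 9*o - 3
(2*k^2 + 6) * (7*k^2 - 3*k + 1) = 14*k^4 - 6*k^3 + 44*k^2 - 18*k + 6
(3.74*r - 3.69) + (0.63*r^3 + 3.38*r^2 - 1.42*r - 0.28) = 0.63*r^3 + 3.38*r^2 + 2.32*r - 3.97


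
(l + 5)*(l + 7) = l^2 + 12*l + 35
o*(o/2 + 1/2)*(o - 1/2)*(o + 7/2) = o^4/2 + 2*o^3 + 5*o^2/8 - 7*o/8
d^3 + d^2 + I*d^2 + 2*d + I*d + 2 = (d + 1)*(d - I)*(d + 2*I)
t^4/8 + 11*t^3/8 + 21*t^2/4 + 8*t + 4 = (t/4 + 1)*(t/2 + 1/2)*(t + 2)*(t + 4)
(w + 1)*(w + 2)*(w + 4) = w^3 + 7*w^2 + 14*w + 8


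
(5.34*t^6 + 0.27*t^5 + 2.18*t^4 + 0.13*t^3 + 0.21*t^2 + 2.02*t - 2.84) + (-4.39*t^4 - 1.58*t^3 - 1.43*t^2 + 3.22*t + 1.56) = 5.34*t^6 + 0.27*t^5 - 2.21*t^4 - 1.45*t^3 - 1.22*t^2 + 5.24*t - 1.28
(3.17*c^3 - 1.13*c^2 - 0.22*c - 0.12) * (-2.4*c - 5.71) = -7.608*c^4 - 15.3887*c^3 + 6.9803*c^2 + 1.5442*c + 0.6852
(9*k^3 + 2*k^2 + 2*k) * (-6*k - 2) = -54*k^4 - 30*k^3 - 16*k^2 - 4*k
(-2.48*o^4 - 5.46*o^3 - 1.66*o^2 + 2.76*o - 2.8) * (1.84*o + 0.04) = -4.5632*o^5 - 10.1456*o^4 - 3.2728*o^3 + 5.012*o^2 - 5.0416*o - 0.112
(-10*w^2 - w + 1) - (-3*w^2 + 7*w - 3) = -7*w^2 - 8*w + 4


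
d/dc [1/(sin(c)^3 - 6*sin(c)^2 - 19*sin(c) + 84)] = (-3*sin(c)^2 + 12*sin(c) + 19)*cos(c)/(sin(c)^3 - 6*sin(c)^2 - 19*sin(c) + 84)^2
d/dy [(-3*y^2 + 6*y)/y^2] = -6/y^2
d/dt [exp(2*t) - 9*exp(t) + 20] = (2*exp(t) - 9)*exp(t)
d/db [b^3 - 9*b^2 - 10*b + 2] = 3*b^2 - 18*b - 10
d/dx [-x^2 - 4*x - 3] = -2*x - 4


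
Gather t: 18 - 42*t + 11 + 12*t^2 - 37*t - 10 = 12*t^2 - 79*t + 19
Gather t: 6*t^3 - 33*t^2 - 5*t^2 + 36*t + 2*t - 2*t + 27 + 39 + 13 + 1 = 6*t^3 - 38*t^2 + 36*t + 80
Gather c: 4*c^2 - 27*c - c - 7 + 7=4*c^2 - 28*c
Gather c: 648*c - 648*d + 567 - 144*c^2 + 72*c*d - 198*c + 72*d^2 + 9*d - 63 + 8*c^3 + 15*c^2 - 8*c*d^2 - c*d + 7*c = 8*c^3 - 129*c^2 + c*(-8*d^2 + 71*d + 457) + 72*d^2 - 639*d + 504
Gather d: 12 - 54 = -42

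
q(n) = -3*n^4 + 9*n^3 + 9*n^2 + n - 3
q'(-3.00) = 514.00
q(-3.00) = -411.00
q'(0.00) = 1.00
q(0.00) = -3.00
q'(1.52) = 48.60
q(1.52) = 34.91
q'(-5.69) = 2983.37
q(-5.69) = -4519.92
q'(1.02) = 34.72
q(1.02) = 13.69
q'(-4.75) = 1810.75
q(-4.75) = -2296.43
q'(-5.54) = 2770.33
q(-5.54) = -4088.52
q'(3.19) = -56.37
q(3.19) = 73.27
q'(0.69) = 22.33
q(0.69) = 4.25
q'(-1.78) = 122.18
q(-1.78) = -57.14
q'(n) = -12*n^3 + 27*n^2 + 18*n + 1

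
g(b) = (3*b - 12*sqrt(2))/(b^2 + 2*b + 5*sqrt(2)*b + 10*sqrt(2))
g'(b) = (3*b - 12*sqrt(2))*(-2*b - 5*sqrt(2) - 2)/(b^2 + 2*b + 5*sqrt(2)*b + 10*sqrt(2))^2 + 3/(b^2 + 2*b + 5*sqrt(2)*b + 10*sqrt(2))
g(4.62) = -0.04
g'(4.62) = 0.05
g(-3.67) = 4.93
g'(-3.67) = 0.97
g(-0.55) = -1.97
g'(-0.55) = 1.98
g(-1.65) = -11.55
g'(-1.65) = 36.72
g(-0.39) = -1.69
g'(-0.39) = 1.58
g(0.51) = -0.81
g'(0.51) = 0.59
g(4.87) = -0.03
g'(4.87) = 0.04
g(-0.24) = -1.47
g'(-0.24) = 1.30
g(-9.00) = -3.26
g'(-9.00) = -1.93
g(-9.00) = -3.26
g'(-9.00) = -1.93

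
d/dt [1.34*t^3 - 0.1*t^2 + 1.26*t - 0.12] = 4.02*t^2 - 0.2*t + 1.26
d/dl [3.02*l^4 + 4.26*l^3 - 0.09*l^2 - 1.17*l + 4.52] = 12.08*l^3 + 12.78*l^2 - 0.18*l - 1.17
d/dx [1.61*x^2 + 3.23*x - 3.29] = 3.22*x + 3.23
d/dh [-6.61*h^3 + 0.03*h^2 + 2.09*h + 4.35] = -19.83*h^2 + 0.06*h + 2.09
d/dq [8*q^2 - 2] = 16*q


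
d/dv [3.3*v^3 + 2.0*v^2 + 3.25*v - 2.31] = 9.9*v^2 + 4.0*v + 3.25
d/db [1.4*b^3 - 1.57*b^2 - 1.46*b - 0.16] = 4.2*b^2 - 3.14*b - 1.46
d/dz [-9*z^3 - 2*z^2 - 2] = z*(-27*z - 4)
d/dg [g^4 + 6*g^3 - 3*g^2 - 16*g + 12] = 4*g^3 + 18*g^2 - 6*g - 16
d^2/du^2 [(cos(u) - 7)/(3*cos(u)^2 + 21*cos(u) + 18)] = (-9*(1 - cos(2*u))^2*cos(u) + 35*(1 - cos(2*u))^2 - 2083*cos(u) + 490*cos(2*u) + 177*cos(3*u) + 2*cos(5*u) - 2394)/(12*(cos(u) + 1)^3*(cos(u) + 6)^3)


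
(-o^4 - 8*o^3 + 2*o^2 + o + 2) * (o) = -o^5 - 8*o^4 + 2*o^3 + o^2 + 2*o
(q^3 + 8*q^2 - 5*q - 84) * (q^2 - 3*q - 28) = q^5 + 5*q^4 - 57*q^3 - 293*q^2 + 392*q + 2352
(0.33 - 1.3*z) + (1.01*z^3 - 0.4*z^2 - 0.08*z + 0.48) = 1.01*z^3 - 0.4*z^2 - 1.38*z + 0.81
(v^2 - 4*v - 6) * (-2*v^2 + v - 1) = -2*v^4 + 9*v^3 + 7*v^2 - 2*v + 6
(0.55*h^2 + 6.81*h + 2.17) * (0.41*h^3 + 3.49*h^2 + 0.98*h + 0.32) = 0.2255*h^5 + 4.7116*h^4 + 25.1956*h^3 + 14.4231*h^2 + 4.3058*h + 0.6944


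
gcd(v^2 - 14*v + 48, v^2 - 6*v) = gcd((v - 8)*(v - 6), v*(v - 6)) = v - 6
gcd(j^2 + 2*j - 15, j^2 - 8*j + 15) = j - 3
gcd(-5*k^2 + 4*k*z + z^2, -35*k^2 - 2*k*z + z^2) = 5*k + z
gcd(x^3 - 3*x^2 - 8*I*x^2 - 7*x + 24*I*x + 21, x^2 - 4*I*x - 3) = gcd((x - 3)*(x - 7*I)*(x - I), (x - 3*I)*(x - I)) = x - I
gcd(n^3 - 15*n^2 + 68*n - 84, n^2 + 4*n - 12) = n - 2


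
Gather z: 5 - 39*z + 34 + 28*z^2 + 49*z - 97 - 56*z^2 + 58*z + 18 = -28*z^2 + 68*z - 40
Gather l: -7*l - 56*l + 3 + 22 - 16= 9 - 63*l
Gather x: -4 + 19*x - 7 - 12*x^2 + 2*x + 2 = -12*x^2 + 21*x - 9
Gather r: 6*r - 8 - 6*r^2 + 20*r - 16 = -6*r^2 + 26*r - 24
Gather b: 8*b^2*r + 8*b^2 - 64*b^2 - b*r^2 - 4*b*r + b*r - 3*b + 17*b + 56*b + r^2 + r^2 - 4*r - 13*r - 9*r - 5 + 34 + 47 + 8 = b^2*(8*r - 56) + b*(-r^2 - 3*r + 70) + 2*r^2 - 26*r + 84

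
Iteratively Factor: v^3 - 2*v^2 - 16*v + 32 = (v - 4)*(v^2 + 2*v - 8) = (v - 4)*(v - 2)*(v + 4)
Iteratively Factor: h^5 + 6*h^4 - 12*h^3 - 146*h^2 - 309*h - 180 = (h + 1)*(h^4 + 5*h^3 - 17*h^2 - 129*h - 180) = (h + 1)*(h + 3)*(h^3 + 2*h^2 - 23*h - 60) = (h + 1)*(h + 3)*(h + 4)*(h^2 - 2*h - 15) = (h + 1)*(h + 3)^2*(h + 4)*(h - 5)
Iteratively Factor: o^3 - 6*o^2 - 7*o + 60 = (o + 3)*(o^2 - 9*o + 20) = (o - 4)*(o + 3)*(o - 5)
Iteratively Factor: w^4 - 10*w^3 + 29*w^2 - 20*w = (w - 1)*(w^3 - 9*w^2 + 20*w) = (w - 5)*(w - 1)*(w^2 - 4*w) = (w - 5)*(w - 4)*(w - 1)*(w)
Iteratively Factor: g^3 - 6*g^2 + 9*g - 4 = (g - 4)*(g^2 - 2*g + 1) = (g - 4)*(g - 1)*(g - 1)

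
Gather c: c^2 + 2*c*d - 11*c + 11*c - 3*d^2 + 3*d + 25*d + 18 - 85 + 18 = c^2 + 2*c*d - 3*d^2 + 28*d - 49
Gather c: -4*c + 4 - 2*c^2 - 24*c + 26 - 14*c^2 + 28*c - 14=16 - 16*c^2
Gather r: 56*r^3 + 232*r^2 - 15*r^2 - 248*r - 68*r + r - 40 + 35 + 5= 56*r^3 + 217*r^2 - 315*r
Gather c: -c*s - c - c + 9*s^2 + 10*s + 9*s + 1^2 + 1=c*(-s - 2) + 9*s^2 + 19*s + 2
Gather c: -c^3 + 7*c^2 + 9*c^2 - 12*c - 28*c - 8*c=-c^3 + 16*c^2 - 48*c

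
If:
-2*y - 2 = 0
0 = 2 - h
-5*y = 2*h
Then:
No Solution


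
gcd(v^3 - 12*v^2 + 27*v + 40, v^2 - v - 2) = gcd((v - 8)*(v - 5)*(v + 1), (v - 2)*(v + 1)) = v + 1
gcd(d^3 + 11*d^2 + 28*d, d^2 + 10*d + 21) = d + 7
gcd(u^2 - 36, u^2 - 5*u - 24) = 1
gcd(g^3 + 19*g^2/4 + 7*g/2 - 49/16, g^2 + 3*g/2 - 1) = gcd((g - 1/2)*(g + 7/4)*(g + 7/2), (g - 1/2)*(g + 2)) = g - 1/2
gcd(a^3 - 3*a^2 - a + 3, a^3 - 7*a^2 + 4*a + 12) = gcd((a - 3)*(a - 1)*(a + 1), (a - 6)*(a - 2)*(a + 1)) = a + 1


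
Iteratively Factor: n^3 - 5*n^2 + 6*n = (n - 3)*(n^2 - 2*n) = n*(n - 3)*(n - 2)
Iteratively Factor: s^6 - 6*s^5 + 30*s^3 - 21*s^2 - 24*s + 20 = (s + 1)*(s^5 - 7*s^4 + 7*s^3 + 23*s^2 - 44*s + 20) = (s - 1)*(s + 1)*(s^4 - 6*s^3 + s^2 + 24*s - 20) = (s - 1)^2*(s + 1)*(s^3 - 5*s^2 - 4*s + 20) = (s - 5)*(s - 1)^2*(s + 1)*(s^2 - 4) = (s - 5)*(s - 1)^2*(s + 1)*(s + 2)*(s - 2)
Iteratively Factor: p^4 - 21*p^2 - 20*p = (p + 4)*(p^3 - 4*p^2 - 5*p) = (p + 1)*(p + 4)*(p^2 - 5*p) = p*(p + 1)*(p + 4)*(p - 5)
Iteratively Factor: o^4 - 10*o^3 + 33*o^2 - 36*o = (o)*(o^3 - 10*o^2 + 33*o - 36) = o*(o - 4)*(o^2 - 6*o + 9) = o*(o - 4)*(o - 3)*(o - 3)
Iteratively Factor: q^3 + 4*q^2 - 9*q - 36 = (q + 3)*(q^2 + q - 12) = (q + 3)*(q + 4)*(q - 3)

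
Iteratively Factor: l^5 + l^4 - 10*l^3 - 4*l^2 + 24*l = (l)*(l^4 + l^3 - 10*l^2 - 4*l + 24) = l*(l - 2)*(l^3 + 3*l^2 - 4*l - 12) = l*(l - 2)*(l + 2)*(l^2 + l - 6) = l*(l - 2)^2*(l + 2)*(l + 3)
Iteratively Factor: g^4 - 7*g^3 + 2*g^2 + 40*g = (g - 5)*(g^3 - 2*g^2 - 8*g) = (g - 5)*(g - 4)*(g^2 + 2*g) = (g - 5)*(g - 4)*(g + 2)*(g)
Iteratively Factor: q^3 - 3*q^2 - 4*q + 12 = (q - 3)*(q^2 - 4) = (q - 3)*(q + 2)*(q - 2)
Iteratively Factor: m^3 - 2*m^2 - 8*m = (m)*(m^2 - 2*m - 8) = m*(m - 4)*(m + 2)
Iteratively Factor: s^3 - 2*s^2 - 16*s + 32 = (s + 4)*(s^2 - 6*s + 8) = (s - 2)*(s + 4)*(s - 4)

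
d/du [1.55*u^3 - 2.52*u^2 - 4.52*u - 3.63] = 4.65*u^2 - 5.04*u - 4.52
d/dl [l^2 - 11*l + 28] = 2*l - 11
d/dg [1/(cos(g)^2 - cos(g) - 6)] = (2*cos(g) - 1)*sin(g)/(sin(g)^2 + cos(g) + 5)^2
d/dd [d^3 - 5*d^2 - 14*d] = 3*d^2 - 10*d - 14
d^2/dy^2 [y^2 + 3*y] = 2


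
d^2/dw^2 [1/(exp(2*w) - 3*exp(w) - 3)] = ((3 - 4*exp(w))*(-exp(2*w) + 3*exp(w) + 3) - 2*(2*exp(w) - 3)^2*exp(w))*exp(w)/(-exp(2*w) + 3*exp(w) + 3)^3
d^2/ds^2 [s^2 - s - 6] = 2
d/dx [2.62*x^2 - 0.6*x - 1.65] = 5.24*x - 0.6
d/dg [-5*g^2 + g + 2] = 1 - 10*g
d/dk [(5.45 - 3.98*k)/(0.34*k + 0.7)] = (-1.57726*k - 3.2473)/(0.34*k + 0.7)^3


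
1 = 1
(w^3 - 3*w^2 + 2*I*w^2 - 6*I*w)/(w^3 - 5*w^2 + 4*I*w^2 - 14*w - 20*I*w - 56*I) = w*(w^2 + w*(-3 + 2*I) - 6*I)/(w^3 + w^2*(-5 + 4*I) - 2*w*(7 + 10*I) - 56*I)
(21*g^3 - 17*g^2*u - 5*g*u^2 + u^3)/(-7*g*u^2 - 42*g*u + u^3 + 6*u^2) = (-3*g^2 + 2*g*u + u^2)/(u*(u + 6))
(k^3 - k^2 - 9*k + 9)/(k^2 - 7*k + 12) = (k^2 + 2*k - 3)/(k - 4)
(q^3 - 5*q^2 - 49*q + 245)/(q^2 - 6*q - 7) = (q^2 + 2*q - 35)/(q + 1)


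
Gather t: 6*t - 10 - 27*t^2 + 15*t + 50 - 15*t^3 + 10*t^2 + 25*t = -15*t^3 - 17*t^2 + 46*t + 40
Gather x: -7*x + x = -6*x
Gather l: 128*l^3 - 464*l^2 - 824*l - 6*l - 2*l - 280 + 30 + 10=128*l^3 - 464*l^2 - 832*l - 240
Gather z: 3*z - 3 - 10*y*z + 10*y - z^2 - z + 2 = 10*y - z^2 + z*(2 - 10*y) - 1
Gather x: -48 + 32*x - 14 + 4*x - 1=36*x - 63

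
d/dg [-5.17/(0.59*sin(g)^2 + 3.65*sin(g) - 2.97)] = (6.1006*sin(g) + 18.8705)*cos(g)/(0.59*sin(g)^2 + 3.65*sin(g) - 2.97)^2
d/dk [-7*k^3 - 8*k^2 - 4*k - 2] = -21*k^2 - 16*k - 4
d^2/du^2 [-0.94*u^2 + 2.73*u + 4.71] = -1.88000000000000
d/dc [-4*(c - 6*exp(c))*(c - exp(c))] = 28*c*exp(c) - 8*c - 48*exp(2*c) + 28*exp(c)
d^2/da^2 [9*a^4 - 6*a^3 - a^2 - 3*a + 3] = 108*a^2 - 36*a - 2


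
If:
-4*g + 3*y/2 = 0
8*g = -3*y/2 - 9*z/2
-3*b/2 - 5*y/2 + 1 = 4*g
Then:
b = 8*z/3 + 2/3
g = -3*z/8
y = -z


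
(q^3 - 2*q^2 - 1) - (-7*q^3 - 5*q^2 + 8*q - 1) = 8*q^3 + 3*q^2 - 8*q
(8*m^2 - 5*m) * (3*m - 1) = 24*m^3 - 23*m^2 + 5*m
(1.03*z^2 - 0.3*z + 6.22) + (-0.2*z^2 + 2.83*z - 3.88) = 0.83*z^2 + 2.53*z + 2.34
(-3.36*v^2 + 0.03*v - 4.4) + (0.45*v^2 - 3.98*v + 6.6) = -2.91*v^2 - 3.95*v + 2.2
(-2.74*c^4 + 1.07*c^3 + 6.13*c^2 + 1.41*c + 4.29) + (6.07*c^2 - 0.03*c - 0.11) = -2.74*c^4 + 1.07*c^3 + 12.2*c^2 + 1.38*c + 4.18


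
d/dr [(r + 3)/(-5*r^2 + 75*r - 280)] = (-r^2 + 15*r + (r + 3)*(2*r - 15) - 56)/(5*(r^2 - 15*r + 56)^2)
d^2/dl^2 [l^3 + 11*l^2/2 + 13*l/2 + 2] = 6*l + 11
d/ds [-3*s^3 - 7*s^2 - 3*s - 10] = -9*s^2 - 14*s - 3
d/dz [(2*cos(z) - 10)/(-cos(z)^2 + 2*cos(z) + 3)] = 2*(sin(z)^2 + 10*cos(z) - 14)*sin(z)/(sin(z)^2 + 2*cos(z) + 2)^2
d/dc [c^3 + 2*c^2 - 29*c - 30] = 3*c^2 + 4*c - 29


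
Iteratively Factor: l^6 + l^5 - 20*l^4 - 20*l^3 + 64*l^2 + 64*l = (l - 2)*(l^5 + 3*l^4 - 14*l^3 - 48*l^2 - 32*l) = (l - 4)*(l - 2)*(l^4 + 7*l^3 + 14*l^2 + 8*l) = (l - 4)*(l - 2)*(l + 4)*(l^3 + 3*l^2 + 2*l) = (l - 4)*(l - 2)*(l + 2)*(l + 4)*(l^2 + l) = l*(l - 4)*(l - 2)*(l + 2)*(l + 4)*(l + 1)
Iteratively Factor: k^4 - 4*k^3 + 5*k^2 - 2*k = (k - 2)*(k^3 - 2*k^2 + k) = k*(k - 2)*(k^2 - 2*k + 1) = k*(k - 2)*(k - 1)*(k - 1)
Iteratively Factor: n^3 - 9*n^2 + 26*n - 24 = (n - 4)*(n^2 - 5*n + 6) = (n - 4)*(n - 2)*(n - 3)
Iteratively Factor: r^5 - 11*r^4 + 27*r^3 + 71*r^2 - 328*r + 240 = (r - 4)*(r^4 - 7*r^3 - r^2 + 67*r - 60) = (r - 5)*(r - 4)*(r^3 - 2*r^2 - 11*r + 12) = (r - 5)*(r - 4)*(r - 1)*(r^2 - r - 12) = (r - 5)*(r - 4)*(r - 1)*(r + 3)*(r - 4)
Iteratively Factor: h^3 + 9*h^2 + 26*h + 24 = (h + 2)*(h^2 + 7*h + 12) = (h + 2)*(h + 3)*(h + 4)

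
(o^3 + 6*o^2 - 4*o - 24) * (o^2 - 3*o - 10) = o^5 + 3*o^4 - 32*o^3 - 72*o^2 + 112*o + 240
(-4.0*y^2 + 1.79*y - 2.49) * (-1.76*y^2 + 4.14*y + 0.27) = 7.04*y^4 - 19.7104*y^3 + 10.713*y^2 - 9.8253*y - 0.6723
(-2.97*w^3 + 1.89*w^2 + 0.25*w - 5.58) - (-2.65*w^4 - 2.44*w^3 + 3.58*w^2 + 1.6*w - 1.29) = 2.65*w^4 - 0.53*w^3 - 1.69*w^2 - 1.35*w - 4.29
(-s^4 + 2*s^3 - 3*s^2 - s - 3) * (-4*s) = 4*s^5 - 8*s^4 + 12*s^3 + 4*s^2 + 12*s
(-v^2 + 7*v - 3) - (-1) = -v^2 + 7*v - 2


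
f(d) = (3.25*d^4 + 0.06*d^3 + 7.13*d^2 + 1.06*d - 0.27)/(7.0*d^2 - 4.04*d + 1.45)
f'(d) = (4.04 - 14.0*d)*(3.25*d^4 + 0.06*d^3 + 7.13*d^2 + 1.06*d - 0.27)/(7.0*d^2 - 4.04*d + 1.45)^2 + (13.0*d^3 + 0.18*d^2 + 14.26*d + 1.06)/(7.0*d^2 - 4.04*d + 1.45) = (45.5*d^5 - 38.97*d^4 + 18.3652*d^3 - 35.9642*d^2 + 24.457*d + 0.4462)/(49.0*d^4 - 56.56*d^3 + 36.6216*d^2 - 11.716*d + 2.1025)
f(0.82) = 2.42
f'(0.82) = 0.70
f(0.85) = 2.45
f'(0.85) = 0.67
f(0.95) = 2.51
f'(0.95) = 0.68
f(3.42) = 7.68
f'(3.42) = 3.39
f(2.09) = 4.06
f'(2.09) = 2.04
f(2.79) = 5.74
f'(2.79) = 2.77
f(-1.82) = 1.77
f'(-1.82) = -1.57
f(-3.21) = 4.77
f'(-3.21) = -2.76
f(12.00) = 71.32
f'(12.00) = 11.41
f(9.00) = 41.26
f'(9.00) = 8.62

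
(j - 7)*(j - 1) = j^2 - 8*j + 7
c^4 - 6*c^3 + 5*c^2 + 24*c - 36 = (c - 3)^2*(c - 2)*(c + 2)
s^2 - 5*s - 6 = (s - 6)*(s + 1)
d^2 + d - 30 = (d - 5)*(d + 6)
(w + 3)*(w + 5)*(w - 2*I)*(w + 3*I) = w^4 + 8*w^3 + I*w^3 + 21*w^2 + 8*I*w^2 + 48*w + 15*I*w + 90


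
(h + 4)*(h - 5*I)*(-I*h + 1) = -I*h^3 - 4*h^2 - 4*I*h^2 - 16*h - 5*I*h - 20*I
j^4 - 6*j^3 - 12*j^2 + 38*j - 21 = (j - 7)*(j - 1)^2*(j + 3)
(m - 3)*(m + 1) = m^2 - 2*m - 3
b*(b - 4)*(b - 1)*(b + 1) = b^4 - 4*b^3 - b^2 + 4*b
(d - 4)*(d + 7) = d^2 + 3*d - 28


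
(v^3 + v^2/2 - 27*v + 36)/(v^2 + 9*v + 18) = (v^2 - 11*v/2 + 6)/(v + 3)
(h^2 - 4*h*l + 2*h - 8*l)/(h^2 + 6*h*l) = (h^2 - 4*h*l + 2*h - 8*l)/(h*(h + 6*l))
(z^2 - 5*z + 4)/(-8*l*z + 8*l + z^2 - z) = (z - 4)/(-8*l + z)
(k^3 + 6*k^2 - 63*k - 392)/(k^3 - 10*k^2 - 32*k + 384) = (k^2 + 14*k + 49)/(k^2 - 2*k - 48)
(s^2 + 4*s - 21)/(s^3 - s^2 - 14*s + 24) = (s + 7)/(s^2 + 2*s - 8)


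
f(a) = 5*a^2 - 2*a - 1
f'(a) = 10*a - 2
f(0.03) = -1.06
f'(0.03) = -1.70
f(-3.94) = 84.50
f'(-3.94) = -41.40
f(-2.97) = 49.04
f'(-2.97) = -31.70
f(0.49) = -0.78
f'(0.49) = 2.90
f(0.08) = -1.13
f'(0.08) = -1.20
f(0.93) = 1.46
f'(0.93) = 7.30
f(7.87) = 292.94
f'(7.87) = 76.70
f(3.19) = 43.50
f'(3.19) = 29.90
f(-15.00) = 1154.00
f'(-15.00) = -152.00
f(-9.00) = 422.00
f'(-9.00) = -92.00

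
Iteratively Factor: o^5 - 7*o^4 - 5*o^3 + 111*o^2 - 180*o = (o - 3)*(o^4 - 4*o^3 - 17*o^2 + 60*o) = (o - 5)*(o - 3)*(o^3 + o^2 - 12*o) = (o - 5)*(o - 3)^2*(o^2 + 4*o) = o*(o - 5)*(o - 3)^2*(o + 4)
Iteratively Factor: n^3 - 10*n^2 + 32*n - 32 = (n - 4)*(n^2 - 6*n + 8) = (n - 4)^2*(n - 2)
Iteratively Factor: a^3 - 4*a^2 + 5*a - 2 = (a - 2)*(a^2 - 2*a + 1) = (a - 2)*(a - 1)*(a - 1)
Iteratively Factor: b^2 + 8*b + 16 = (b + 4)*(b + 4)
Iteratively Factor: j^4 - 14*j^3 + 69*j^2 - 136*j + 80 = (j - 4)*(j^3 - 10*j^2 + 29*j - 20) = (j - 5)*(j - 4)*(j^2 - 5*j + 4) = (j - 5)*(j - 4)^2*(j - 1)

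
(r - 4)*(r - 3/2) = r^2 - 11*r/2 + 6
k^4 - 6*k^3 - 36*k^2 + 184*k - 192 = (k - 8)*(k - 2)^2*(k + 6)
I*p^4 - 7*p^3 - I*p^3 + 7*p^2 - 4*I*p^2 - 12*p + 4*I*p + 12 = (p - I)*(p + 2*I)*(p + 6*I)*(I*p - I)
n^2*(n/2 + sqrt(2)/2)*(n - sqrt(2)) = n^4/2 - n^2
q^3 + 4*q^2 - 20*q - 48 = (q - 4)*(q + 2)*(q + 6)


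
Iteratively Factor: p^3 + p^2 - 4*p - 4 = (p + 1)*(p^2 - 4) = (p - 2)*(p + 1)*(p + 2)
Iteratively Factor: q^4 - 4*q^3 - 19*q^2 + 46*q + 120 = (q + 3)*(q^3 - 7*q^2 + 2*q + 40) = (q + 2)*(q + 3)*(q^2 - 9*q + 20) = (q - 5)*(q + 2)*(q + 3)*(q - 4)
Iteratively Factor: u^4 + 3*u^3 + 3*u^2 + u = (u + 1)*(u^3 + 2*u^2 + u) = u*(u + 1)*(u^2 + 2*u + 1) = u*(u + 1)^2*(u + 1)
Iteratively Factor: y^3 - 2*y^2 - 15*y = (y + 3)*(y^2 - 5*y) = y*(y + 3)*(y - 5)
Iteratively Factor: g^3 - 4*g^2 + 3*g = (g)*(g^2 - 4*g + 3) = g*(g - 1)*(g - 3)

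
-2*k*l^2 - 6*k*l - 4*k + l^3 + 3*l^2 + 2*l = (-2*k + l)*(l + 1)*(l + 2)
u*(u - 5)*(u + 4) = u^3 - u^2 - 20*u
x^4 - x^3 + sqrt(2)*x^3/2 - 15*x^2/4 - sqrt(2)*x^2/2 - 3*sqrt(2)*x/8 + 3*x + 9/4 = (x - 3/2)*(x + 1/2)*(x - sqrt(2))*(x + 3*sqrt(2)/2)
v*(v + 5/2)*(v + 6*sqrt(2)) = v^3 + 5*v^2/2 + 6*sqrt(2)*v^2 + 15*sqrt(2)*v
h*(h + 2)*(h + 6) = h^3 + 8*h^2 + 12*h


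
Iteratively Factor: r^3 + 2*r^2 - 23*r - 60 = (r + 3)*(r^2 - r - 20) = (r - 5)*(r + 3)*(r + 4)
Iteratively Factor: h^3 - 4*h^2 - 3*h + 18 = (h - 3)*(h^2 - h - 6) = (h - 3)*(h + 2)*(h - 3)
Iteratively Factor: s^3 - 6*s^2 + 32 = (s + 2)*(s^2 - 8*s + 16) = (s - 4)*(s + 2)*(s - 4)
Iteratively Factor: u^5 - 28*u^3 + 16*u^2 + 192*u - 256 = (u - 4)*(u^4 + 4*u^3 - 12*u^2 - 32*u + 64) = (u - 4)*(u + 4)*(u^3 - 12*u + 16) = (u - 4)*(u - 2)*(u + 4)*(u^2 + 2*u - 8) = (u - 4)*(u - 2)^2*(u + 4)*(u + 4)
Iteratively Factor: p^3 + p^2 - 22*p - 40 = (p - 5)*(p^2 + 6*p + 8) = (p - 5)*(p + 2)*(p + 4)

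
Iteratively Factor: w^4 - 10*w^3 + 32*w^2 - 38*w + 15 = (w - 1)*(w^3 - 9*w^2 + 23*w - 15) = (w - 1)^2*(w^2 - 8*w + 15) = (w - 3)*(w - 1)^2*(w - 5)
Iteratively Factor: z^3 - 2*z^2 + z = (z)*(z^2 - 2*z + 1) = z*(z - 1)*(z - 1)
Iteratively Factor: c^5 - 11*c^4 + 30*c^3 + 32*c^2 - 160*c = (c)*(c^4 - 11*c^3 + 30*c^2 + 32*c - 160) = c*(c - 4)*(c^3 - 7*c^2 + 2*c + 40) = c*(c - 4)*(c + 2)*(c^2 - 9*c + 20) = c*(c - 5)*(c - 4)*(c + 2)*(c - 4)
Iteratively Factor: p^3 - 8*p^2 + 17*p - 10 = (p - 2)*(p^2 - 6*p + 5) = (p - 5)*(p - 2)*(p - 1)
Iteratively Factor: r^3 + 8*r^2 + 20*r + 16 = (r + 4)*(r^2 + 4*r + 4) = (r + 2)*(r + 4)*(r + 2)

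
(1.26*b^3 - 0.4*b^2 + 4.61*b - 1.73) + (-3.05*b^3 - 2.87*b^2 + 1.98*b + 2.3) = -1.79*b^3 - 3.27*b^2 + 6.59*b + 0.57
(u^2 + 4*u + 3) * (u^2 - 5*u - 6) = u^4 - u^3 - 23*u^2 - 39*u - 18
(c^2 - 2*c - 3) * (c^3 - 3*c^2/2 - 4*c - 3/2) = c^5 - 7*c^4/2 - 4*c^3 + 11*c^2 + 15*c + 9/2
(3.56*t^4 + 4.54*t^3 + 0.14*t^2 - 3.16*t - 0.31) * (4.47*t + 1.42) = 15.9132*t^5 + 25.349*t^4 + 7.0726*t^3 - 13.9264*t^2 - 5.8729*t - 0.4402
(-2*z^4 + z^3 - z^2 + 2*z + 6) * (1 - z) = 2*z^5 - 3*z^4 + 2*z^3 - 3*z^2 - 4*z + 6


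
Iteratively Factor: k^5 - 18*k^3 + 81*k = (k)*(k^4 - 18*k^2 + 81) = k*(k - 3)*(k^3 + 3*k^2 - 9*k - 27) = k*(k - 3)*(k + 3)*(k^2 - 9) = k*(k - 3)^2*(k + 3)*(k + 3)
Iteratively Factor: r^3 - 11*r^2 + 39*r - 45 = (r - 3)*(r^2 - 8*r + 15) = (r - 5)*(r - 3)*(r - 3)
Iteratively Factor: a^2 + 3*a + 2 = (a + 2)*(a + 1)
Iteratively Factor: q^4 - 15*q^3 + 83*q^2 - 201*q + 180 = (q - 5)*(q^3 - 10*q^2 + 33*q - 36) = (q - 5)*(q - 3)*(q^2 - 7*q + 12) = (q - 5)*(q - 3)^2*(q - 4)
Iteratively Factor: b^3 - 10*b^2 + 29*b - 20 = (b - 5)*(b^2 - 5*b + 4) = (b - 5)*(b - 4)*(b - 1)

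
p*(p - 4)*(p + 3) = p^3 - p^2 - 12*p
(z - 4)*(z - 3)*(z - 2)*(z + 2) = z^4 - 7*z^3 + 8*z^2 + 28*z - 48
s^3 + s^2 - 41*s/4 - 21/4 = (s - 3)*(s + 1/2)*(s + 7/2)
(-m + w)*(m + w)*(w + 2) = -m^2*w - 2*m^2 + w^3 + 2*w^2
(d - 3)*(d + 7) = d^2 + 4*d - 21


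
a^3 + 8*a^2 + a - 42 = (a - 2)*(a + 3)*(a + 7)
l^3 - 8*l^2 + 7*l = l*(l - 7)*(l - 1)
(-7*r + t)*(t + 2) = -7*r*t - 14*r + t^2 + 2*t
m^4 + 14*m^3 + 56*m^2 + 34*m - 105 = (m - 1)*(m + 3)*(m + 5)*(m + 7)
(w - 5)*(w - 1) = w^2 - 6*w + 5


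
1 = 1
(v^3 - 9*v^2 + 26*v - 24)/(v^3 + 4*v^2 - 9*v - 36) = (v^2 - 6*v + 8)/(v^2 + 7*v + 12)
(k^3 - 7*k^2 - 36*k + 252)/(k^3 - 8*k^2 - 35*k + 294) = (k - 6)/(k - 7)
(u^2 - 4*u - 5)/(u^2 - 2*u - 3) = (u - 5)/(u - 3)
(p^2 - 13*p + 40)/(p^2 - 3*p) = (p^2 - 13*p + 40)/(p*(p - 3))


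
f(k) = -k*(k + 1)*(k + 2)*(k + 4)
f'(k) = -k*(k + 1)*(k + 2) - k*(k + 1)*(k + 4) - k*(k + 2)*(k + 4) - (k + 1)*(k + 2)*(k + 4) = -4*k^3 - 21*k^2 - 28*k - 8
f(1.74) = -102.35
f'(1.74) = -141.37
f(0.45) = -7.11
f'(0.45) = -25.22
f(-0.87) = 0.40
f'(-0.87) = 3.10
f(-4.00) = 0.00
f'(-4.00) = 24.00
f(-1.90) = -0.36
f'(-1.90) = -3.17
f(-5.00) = -60.00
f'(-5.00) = 107.00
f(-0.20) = 1.09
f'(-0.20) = -3.21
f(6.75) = -4920.64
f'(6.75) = -2384.00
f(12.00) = -34944.00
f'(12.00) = -10280.00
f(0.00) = 0.00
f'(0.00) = -8.00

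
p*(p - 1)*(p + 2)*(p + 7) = p^4 + 8*p^3 + 5*p^2 - 14*p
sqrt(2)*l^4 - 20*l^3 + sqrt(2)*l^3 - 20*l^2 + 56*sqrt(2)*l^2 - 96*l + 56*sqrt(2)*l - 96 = (l - 6*sqrt(2))*(l - 2*sqrt(2))^2*(sqrt(2)*l + sqrt(2))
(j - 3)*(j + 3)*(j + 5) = j^3 + 5*j^2 - 9*j - 45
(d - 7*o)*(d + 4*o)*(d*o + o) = d^3*o - 3*d^2*o^2 + d^2*o - 28*d*o^3 - 3*d*o^2 - 28*o^3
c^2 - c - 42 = (c - 7)*(c + 6)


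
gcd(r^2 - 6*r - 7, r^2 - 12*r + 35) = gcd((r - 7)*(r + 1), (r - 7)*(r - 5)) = r - 7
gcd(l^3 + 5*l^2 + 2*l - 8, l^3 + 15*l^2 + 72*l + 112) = l + 4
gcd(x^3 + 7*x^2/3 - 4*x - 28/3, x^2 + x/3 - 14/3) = x^2 + x/3 - 14/3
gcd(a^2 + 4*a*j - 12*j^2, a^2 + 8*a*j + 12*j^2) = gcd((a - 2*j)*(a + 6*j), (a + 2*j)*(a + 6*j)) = a + 6*j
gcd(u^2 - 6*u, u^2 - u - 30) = u - 6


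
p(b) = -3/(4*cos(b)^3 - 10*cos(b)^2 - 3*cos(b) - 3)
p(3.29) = 0.22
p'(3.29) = 0.07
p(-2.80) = 0.24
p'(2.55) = -0.39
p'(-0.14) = -0.03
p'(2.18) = -1.08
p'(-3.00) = 0.06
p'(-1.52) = -1.18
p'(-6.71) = -0.12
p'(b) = -3*(12*sin(b)*cos(b)^2 - 20*sin(b)*cos(b) - 3*sin(b))/(4*cos(b)^3 - 10*cos(b)^2 - 3*cos(b) - 3)^2 = 3*(10*sin(2*b) - 3*sin(3*b))/(-5*cos(2*b) + cos(3*b) - 8)^2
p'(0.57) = 0.18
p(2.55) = 0.31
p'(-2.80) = 0.17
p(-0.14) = 0.25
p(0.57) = 0.29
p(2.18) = 0.57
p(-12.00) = 0.29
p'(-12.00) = 0.17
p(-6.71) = 0.27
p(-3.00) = 0.22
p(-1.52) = 0.94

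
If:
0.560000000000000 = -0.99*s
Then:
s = -0.57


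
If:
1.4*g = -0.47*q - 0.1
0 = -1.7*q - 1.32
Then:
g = 0.19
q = -0.78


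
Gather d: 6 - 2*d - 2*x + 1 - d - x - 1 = -3*d - 3*x + 6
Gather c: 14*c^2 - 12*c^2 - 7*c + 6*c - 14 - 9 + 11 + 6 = 2*c^2 - c - 6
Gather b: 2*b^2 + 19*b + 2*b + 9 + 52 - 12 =2*b^2 + 21*b + 49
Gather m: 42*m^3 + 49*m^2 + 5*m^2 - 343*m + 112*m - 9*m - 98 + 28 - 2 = 42*m^3 + 54*m^2 - 240*m - 72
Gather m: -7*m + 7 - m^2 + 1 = -m^2 - 7*m + 8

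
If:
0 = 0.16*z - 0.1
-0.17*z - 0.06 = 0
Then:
No Solution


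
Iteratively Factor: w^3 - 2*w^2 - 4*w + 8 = (w - 2)*(w^2 - 4) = (w - 2)^2*(w + 2)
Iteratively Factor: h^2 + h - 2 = (h + 2)*(h - 1)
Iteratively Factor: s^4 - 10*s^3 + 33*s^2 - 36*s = (s - 3)*(s^3 - 7*s^2 + 12*s) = (s - 4)*(s - 3)*(s^2 - 3*s) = (s - 4)*(s - 3)^2*(s)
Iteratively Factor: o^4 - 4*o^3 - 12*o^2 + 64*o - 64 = (o + 4)*(o^3 - 8*o^2 + 20*o - 16) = (o - 2)*(o + 4)*(o^2 - 6*o + 8) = (o - 2)^2*(o + 4)*(o - 4)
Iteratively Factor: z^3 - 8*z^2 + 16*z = (z - 4)*(z^2 - 4*z) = z*(z - 4)*(z - 4)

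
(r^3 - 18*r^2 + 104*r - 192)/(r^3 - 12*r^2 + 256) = (r^2 - 10*r + 24)/(r^2 - 4*r - 32)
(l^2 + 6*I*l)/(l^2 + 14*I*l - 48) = l/(l + 8*I)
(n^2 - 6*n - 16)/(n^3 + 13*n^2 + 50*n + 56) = (n - 8)/(n^2 + 11*n + 28)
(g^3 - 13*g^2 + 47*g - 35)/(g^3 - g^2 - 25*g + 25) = (g - 7)/(g + 5)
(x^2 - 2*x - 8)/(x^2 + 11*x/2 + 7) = 2*(x - 4)/(2*x + 7)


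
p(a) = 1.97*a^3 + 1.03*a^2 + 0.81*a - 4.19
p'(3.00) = 60.18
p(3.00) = 60.70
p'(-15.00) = 1299.66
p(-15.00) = -6433.34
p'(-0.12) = 0.65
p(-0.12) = -4.28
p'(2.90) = 56.49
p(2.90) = 54.87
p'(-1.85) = 17.23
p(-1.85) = -14.64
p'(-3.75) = 76.19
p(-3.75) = -96.63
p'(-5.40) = 162.02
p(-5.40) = -288.73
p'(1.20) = 11.79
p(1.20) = 1.67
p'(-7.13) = 286.57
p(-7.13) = -671.66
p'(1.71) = 21.61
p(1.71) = 10.06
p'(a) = 5.91*a^2 + 2.06*a + 0.81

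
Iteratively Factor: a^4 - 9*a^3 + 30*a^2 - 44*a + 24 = (a - 2)*(a^3 - 7*a^2 + 16*a - 12) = (a - 2)^2*(a^2 - 5*a + 6) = (a - 2)^3*(a - 3)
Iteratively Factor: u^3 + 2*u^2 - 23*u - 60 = (u - 5)*(u^2 + 7*u + 12) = (u - 5)*(u + 4)*(u + 3)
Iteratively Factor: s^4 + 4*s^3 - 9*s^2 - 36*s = (s - 3)*(s^3 + 7*s^2 + 12*s) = s*(s - 3)*(s^2 + 7*s + 12) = s*(s - 3)*(s + 4)*(s + 3)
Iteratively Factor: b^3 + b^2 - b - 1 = (b + 1)*(b^2 - 1) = (b - 1)*(b + 1)*(b + 1)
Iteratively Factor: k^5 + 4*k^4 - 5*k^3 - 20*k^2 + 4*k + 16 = (k - 1)*(k^4 + 5*k^3 - 20*k - 16) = (k - 2)*(k - 1)*(k^3 + 7*k^2 + 14*k + 8) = (k - 2)*(k - 1)*(k + 4)*(k^2 + 3*k + 2) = (k - 2)*(k - 1)*(k + 2)*(k + 4)*(k + 1)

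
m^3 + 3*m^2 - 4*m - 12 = (m - 2)*(m + 2)*(m + 3)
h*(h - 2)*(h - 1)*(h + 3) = h^4 - 7*h^2 + 6*h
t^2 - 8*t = t*(t - 8)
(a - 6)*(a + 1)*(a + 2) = a^3 - 3*a^2 - 16*a - 12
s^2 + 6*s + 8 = (s + 2)*(s + 4)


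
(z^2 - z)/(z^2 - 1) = z/(z + 1)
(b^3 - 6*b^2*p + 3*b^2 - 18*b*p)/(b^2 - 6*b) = (b^2 - 6*b*p + 3*b - 18*p)/(b - 6)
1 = 1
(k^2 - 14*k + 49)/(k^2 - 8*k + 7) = (k - 7)/(k - 1)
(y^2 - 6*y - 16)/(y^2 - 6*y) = (y^2 - 6*y - 16)/(y*(y - 6))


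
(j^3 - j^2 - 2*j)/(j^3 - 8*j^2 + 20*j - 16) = j*(j + 1)/(j^2 - 6*j + 8)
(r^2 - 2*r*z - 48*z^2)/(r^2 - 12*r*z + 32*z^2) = (-r - 6*z)/(-r + 4*z)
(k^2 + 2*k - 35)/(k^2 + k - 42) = (k - 5)/(k - 6)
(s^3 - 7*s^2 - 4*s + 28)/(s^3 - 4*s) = (s - 7)/s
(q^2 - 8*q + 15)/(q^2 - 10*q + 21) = (q - 5)/(q - 7)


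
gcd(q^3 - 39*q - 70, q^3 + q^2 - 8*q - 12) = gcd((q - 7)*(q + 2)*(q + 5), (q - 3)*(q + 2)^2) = q + 2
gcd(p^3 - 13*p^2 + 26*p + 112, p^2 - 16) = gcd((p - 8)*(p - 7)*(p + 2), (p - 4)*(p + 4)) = 1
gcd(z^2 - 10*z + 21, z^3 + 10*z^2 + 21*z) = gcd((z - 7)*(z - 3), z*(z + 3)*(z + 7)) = 1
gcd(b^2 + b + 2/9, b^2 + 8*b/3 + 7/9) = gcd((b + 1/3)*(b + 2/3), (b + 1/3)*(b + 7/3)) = b + 1/3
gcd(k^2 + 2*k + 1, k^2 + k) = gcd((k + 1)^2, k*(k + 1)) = k + 1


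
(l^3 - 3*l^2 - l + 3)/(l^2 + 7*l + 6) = (l^2 - 4*l + 3)/(l + 6)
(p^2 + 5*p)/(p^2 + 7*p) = (p + 5)/(p + 7)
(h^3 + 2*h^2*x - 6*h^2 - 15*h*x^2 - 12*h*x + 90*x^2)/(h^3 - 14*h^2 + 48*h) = (h^2 + 2*h*x - 15*x^2)/(h*(h - 8))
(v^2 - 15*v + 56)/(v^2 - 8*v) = (v - 7)/v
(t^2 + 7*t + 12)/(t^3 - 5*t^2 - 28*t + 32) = (t + 3)/(t^2 - 9*t + 8)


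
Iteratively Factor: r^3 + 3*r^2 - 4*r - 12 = (r + 3)*(r^2 - 4) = (r + 2)*(r + 3)*(r - 2)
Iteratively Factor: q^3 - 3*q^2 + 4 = (q + 1)*(q^2 - 4*q + 4) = (q - 2)*(q + 1)*(q - 2)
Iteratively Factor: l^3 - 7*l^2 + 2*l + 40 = (l - 4)*(l^2 - 3*l - 10) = (l - 4)*(l + 2)*(l - 5)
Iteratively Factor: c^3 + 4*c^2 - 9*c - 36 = (c + 3)*(c^2 + c - 12) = (c - 3)*(c + 3)*(c + 4)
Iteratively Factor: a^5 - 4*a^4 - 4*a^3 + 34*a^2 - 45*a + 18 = (a - 3)*(a^4 - a^3 - 7*a^2 + 13*a - 6) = (a - 3)*(a - 1)*(a^3 - 7*a + 6) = (a - 3)*(a - 1)^2*(a^2 + a - 6) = (a - 3)*(a - 1)^2*(a + 3)*(a - 2)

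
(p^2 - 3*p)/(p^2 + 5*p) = (p - 3)/(p + 5)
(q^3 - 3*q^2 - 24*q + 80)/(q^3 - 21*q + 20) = (q - 4)/(q - 1)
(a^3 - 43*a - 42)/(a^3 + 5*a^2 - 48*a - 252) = (a + 1)/(a + 6)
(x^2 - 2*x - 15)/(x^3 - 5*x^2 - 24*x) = (x - 5)/(x*(x - 8))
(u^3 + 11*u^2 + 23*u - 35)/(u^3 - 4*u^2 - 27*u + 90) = (u^2 + 6*u - 7)/(u^2 - 9*u + 18)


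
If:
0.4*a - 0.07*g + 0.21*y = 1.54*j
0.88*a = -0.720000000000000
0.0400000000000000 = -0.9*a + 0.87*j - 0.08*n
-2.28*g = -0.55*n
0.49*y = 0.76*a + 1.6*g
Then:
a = -0.82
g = -22.28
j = -9.29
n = -92.35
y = -74.01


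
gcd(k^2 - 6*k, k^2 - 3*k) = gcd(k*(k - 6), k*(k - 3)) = k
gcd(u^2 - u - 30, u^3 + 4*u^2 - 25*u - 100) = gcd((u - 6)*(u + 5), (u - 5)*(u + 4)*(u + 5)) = u + 5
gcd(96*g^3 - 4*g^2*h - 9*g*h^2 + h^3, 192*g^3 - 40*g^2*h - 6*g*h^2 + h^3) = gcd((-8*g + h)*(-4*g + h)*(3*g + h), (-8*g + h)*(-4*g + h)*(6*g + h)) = 32*g^2 - 12*g*h + h^2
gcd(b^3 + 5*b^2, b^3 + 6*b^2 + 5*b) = b^2 + 5*b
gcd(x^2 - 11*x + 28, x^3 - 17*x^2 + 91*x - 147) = x - 7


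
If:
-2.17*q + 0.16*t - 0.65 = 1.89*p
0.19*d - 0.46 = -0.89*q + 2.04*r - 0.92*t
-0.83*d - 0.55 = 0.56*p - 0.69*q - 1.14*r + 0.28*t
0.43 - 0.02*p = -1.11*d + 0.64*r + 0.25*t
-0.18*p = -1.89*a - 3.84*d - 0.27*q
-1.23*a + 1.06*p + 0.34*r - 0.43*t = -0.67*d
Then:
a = -0.68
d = 0.29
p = -0.56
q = 0.30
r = 0.60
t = 1.49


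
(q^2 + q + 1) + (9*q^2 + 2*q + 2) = 10*q^2 + 3*q + 3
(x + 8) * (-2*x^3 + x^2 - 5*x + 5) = -2*x^4 - 15*x^3 + 3*x^2 - 35*x + 40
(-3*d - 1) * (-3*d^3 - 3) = 9*d^4 + 3*d^3 + 9*d + 3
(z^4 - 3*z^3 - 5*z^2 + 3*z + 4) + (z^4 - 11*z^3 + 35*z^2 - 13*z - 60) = 2*z^4 - 14*z^3 + 30*z^2 - 10*z - 56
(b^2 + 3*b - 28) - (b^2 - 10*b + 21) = 13*b - 49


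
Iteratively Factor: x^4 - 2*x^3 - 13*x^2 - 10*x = (x)*(x^3 - 2*x^2 - 13*x - 10) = x*(x - 5)*(x^2 + 3*x + 2) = x*(x - 5)*(x + 2)*(x + 1)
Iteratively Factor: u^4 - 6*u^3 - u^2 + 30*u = (u + 2)*(u^3 - 8*u^2 + 15*u) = u*(u + 2)*(u^2 - 8*u + 15) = u*(u - 3)*(u + 2)*(u - 5)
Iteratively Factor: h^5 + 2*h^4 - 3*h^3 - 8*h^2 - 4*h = (h + 1)*(h^4 + h^3 - 4*h^2 - 4*h) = h*(h + 1)*(h^3 + h^2 - 4*h - 4) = h*(h + 1)^2*(h^2 - 4) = h*(h - 2)*(h + 1)^2*(h + 2)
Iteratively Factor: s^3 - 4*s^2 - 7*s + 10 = (s - 1)*(s^2 - 3*s - 10) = (s - 5)*(s - 1)*(s + 2)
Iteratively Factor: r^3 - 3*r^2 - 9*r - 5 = (r + 1)*(r^2 - 4*r - 5) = (r + 1)^2*(r - 5)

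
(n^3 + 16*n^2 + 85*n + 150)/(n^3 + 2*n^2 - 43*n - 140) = (n^2 + 11*n + 30)/(n^2 - 3*n - 28)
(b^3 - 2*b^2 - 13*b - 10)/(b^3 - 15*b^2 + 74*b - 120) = (b^2 + 3*b + 2)/(b^2 - 10*b + 24)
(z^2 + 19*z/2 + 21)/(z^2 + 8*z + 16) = (z^2 + 19*z/2 + 21)/(z^2 + 8*z + 16)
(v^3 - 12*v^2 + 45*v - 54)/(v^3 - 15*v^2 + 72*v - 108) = (v - 3)/(v - 6)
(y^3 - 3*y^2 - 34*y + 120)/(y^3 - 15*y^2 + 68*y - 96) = (y^2 + y - 30)/(y^2 - 11*y + 24)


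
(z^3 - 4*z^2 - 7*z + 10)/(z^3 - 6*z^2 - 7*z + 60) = (z^2 + z - 2)/(z^2 - z - 12)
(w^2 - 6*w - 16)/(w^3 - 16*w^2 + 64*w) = (w + 2)/(w*(w - 8))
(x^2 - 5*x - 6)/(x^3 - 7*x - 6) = (x - 6)/(x^2 - x - 6)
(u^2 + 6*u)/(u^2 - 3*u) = (u + 6)/(u - 3)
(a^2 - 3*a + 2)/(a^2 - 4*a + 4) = (a - 1)/(a - 2)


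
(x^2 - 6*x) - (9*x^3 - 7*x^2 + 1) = -9*x^3 + 8*x^2 - 6*x - 1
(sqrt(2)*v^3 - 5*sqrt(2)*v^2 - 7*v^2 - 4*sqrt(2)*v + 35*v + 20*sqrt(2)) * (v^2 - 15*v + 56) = sqrt(2)*v^5 - 20*sqrt(2)*v^4 - 7*v^4 + 140*v^3 + 127*sqrt(2)*v^3 - 917*v^2 - 200*sqrt(2)*v^2 - 524*sqrt(2)*v + 1960*v + 1120*sqrt(2)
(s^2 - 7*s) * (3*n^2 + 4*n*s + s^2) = 3*n^2*s^2 - 21*n^2*s + 4*n*s^3 - 28*n*s^2 + s^4 - 7*s^3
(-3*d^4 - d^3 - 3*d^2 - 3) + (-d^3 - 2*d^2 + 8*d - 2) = -3*d^4 - 2*d^3 - 5*d^2 + 8*d - 5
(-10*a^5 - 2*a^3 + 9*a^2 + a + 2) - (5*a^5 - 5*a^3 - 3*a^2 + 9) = -15*a^5 + 3*a^3 + 12*a^2 + a - 7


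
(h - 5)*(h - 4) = h^2 - 9*h + 20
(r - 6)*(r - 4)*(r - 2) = r^3 - 12*r^2 + 44*r - 48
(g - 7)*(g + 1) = g^2 - 6*g - 7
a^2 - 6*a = a*(a - 6)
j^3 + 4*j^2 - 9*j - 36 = (j - 3)*(j + 3)*(j + 4)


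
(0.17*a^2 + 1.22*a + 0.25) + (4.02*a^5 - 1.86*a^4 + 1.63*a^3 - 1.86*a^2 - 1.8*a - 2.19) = 4.02*a^5 - 1.86*a^4 + 1.63*a^3 - 1.69*a^2 - 0.58*a - 1.94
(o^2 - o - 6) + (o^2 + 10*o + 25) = 2*o^2 + 9*o + 19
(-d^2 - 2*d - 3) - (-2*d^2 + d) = d^2 - 3*d - 3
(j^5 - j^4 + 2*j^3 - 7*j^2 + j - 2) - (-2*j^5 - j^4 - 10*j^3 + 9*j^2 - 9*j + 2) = 3*j^5 + 12*j^3 - 16*j^2 + 10*j - 4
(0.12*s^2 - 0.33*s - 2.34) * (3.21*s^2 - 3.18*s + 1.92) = 0.3852*s^4 - 1.4409*s^3 - 6.2316*s^2 + 6.8076*s - 4.4928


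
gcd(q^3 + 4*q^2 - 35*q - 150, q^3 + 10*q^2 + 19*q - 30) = q + 5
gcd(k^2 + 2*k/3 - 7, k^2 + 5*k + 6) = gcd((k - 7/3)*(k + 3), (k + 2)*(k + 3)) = k + 3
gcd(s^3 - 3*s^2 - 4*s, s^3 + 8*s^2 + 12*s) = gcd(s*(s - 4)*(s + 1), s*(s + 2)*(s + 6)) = s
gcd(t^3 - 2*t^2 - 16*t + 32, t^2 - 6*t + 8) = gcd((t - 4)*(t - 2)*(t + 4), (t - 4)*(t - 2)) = t^2 - 6*t + 8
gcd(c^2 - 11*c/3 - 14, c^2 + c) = 1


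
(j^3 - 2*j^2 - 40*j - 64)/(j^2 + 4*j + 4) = (j^2 - 4*j - 32)/(j + 2)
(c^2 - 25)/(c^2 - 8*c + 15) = (c + 5)/(c - 3)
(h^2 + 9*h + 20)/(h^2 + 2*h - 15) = (h + 4)/(h - 3)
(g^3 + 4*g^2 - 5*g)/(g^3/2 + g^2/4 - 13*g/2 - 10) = 4*g*(g^2 + 4*g - 5)/(2*g^3 + g^2 - 26*g - 40)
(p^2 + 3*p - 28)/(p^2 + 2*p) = (p^2 + 3*p - 28)/(p*(p + 2))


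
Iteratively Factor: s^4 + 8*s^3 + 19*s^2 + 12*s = (s + 1)*(s^3 + 7*s^2 + 12*s) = s*(s + 1)*(s^2 + 7*s + 12) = s*(s + 1)*(s + 3)*(s + 4)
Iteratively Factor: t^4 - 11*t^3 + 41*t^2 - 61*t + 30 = (t - 1)*(t^3 - 10*t^2 + 31*t - 30) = (t - 3)*(t - 1)*(t^2 - 7*t + 10) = (t - 3)*(t - 2)*(t - 1)*(t - 5)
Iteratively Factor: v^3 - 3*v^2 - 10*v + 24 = (v + 3)*(v^2 - 6*v + 8) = (v - 4)*(v + 3)*(v - 2)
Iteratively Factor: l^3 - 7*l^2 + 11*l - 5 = (l - 1)*(l^2 - 6*l + 5) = (l - 5)*(l - 1)*(l - 1)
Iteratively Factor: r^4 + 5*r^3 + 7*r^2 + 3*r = (r + 1)*(r^3 + 4*r^2 + 3*r) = (r + 1)*(r + 3)*(r^2 + r) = (r + 1)^2*(r + 3)*(r)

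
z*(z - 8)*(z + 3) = z^3 - 5*z^2 - 24*z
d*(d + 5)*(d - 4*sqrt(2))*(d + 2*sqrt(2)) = d^4 - 2*sqrt(2)*d^3 + 5*d^3 - 16*d^2 - 10*sqrt(2)*d^2 - 80*d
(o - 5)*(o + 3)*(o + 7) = o^3 + 5*o^2 - 29*o - 105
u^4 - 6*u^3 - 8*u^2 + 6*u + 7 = (u - 7)*(u - 1)*(u + 1)^2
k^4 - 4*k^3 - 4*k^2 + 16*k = k*(k - 4)*(k - 2)*(k + 2)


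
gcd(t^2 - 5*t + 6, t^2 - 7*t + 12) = t - 3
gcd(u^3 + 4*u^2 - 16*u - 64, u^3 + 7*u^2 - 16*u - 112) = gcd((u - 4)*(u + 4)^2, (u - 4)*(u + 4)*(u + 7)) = u^2 - 16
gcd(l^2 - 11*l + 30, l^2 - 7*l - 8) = 1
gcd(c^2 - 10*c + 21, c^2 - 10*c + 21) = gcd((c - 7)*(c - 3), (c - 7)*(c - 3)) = c^2 - 10*c + 21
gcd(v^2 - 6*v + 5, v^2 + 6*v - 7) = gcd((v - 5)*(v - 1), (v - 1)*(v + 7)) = v - 1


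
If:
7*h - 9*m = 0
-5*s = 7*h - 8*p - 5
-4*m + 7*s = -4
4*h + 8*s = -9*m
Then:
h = 288/917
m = 32/131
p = -4549/7336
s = -396/917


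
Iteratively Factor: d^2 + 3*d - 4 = (d - 1)*(d + 4)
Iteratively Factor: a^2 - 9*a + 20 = (a - 5)*(a - 4)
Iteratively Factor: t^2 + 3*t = (t)*(t + 3)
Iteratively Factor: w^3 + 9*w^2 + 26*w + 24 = (w + 2)*(w^2 + 7*w + 12) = (w + 2)*(w + 4)*(w + 3)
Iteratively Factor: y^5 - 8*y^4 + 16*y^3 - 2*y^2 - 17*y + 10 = (y + 1)*(y^4 - 9*y^3 + 25*y^2 - 27*y + 10) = (y - 5)*(y + 1)*(y^3 - 4*y^2 + 5*y - 2) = (y - 5)*(y - 1)*(y + 1)*(y^2 - 3*y + 2) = (y - 5)*(y - 1)^2*(y + 1)*(y - 2)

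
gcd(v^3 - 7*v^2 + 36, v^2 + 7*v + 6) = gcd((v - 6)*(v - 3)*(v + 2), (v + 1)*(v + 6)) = 1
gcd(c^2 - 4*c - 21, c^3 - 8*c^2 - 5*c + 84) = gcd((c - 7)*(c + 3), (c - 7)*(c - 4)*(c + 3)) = c^2 - 4*c - 21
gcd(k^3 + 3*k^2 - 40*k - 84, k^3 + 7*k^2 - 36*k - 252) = k^2 + k - 42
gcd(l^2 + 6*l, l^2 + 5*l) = l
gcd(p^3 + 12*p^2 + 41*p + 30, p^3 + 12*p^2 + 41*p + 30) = p^3 + 12*p^2 + 41*p + 30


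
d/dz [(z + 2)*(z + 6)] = 2*z + 8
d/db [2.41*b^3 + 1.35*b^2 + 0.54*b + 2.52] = 7.23*b^2 + 2.7*b + 0.54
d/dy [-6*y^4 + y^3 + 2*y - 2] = -24*y^3 + 3*y^2 + 2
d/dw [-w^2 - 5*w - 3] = -2*w - 5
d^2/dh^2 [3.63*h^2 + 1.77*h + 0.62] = 7.26000000000000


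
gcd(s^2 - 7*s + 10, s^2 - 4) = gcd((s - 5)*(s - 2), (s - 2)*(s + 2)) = s - 2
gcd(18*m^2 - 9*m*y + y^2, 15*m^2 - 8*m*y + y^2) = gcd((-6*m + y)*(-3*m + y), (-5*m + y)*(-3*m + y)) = -3*m + y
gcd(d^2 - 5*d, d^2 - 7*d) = d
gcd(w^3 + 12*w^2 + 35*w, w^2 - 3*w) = w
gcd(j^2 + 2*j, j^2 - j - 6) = j + 2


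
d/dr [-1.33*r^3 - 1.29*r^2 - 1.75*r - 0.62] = -3.99*r^2 - 2.58*r - 1.75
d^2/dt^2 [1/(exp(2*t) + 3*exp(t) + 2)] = (2*(2*exp(t) + 3)^2*exp(t) - (4*exp(t) + 3)*(exp(2*t) + 3*exp(t) + 2))*exp(t)/(exp(2*t) + 3*exp(t) + 2)^3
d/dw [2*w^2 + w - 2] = 4*w + 1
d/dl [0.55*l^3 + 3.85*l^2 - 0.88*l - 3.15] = 1.65*l^2 + 7.7*l - 0.88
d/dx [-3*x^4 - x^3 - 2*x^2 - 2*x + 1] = -12*x^3 - 3*x^2 - 4*x - 2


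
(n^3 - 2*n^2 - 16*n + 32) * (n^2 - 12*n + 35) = n^5 - 14*n^4 + 43*n^3 + 154*n^2 - 944*n + 1120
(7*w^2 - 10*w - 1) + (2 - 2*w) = 7*w^2 - 12*w + 1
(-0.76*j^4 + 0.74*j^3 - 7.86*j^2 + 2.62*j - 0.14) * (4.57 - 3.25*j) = 2.47*j^5 - 5.8782*j^4 + 28.9268*j^3 - 44.4352*j^2 + 12.4284*j - 0.6398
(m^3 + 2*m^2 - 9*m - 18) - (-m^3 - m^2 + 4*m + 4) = 2*m^3 + 3*m^2 - 13*m - 22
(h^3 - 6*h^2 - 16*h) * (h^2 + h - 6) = h^5 - 5*h^4 - 28*h^3 + 20*h^2 + 96*h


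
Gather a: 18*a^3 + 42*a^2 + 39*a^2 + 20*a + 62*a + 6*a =18*a^3 + 81*a^2 + 88*a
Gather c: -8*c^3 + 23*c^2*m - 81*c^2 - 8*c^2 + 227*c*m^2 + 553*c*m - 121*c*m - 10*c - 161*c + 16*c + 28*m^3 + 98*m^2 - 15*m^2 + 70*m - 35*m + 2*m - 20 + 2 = -8*c^3 + c^2*(23*m - 89) + c*(227*m^2 + 432*m - 155) + 28*m^3 + 83*m^2 + 37*m - 18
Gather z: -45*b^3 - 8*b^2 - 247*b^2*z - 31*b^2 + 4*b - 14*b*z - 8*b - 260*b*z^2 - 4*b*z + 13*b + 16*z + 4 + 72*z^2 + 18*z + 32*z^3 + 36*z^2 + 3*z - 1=-45*b^3 - 39*b^2 + 9*b + 32*z^3 + z^2*(108 - 260*b) + z*(-247*b^2 - 18*b + 37) + 3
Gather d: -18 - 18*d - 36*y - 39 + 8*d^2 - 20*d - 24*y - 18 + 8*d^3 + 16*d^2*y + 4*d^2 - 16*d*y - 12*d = 8*d^3 + d^2*(16*y + 12) + d*(-16*y - 50) - 60*y - 75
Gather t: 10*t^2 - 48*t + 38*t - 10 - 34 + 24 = 10*t^2 - 10*t - 20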